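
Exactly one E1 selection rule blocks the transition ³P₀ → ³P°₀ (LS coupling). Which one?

the J=0 ↔ J=0 exclusion

Reading off the term symbols: S 1→1, L 1→1, J 0→0, parity even→odd.
Parity must change: even → odd — satisfied.
ΔS = 0: S: 1 → 1 — satisfied.
ΔL = 0, ±1 (not L=0↔0): L: 1 → 1, ΔL = +0 — satisfied.
ΔJ = 0, ±1 (not J=0↔0): J: 0 → 0, ΔJ = +0 — violated.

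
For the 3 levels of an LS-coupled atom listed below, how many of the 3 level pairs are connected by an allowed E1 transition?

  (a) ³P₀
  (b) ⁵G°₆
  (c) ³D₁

0

(a)–(b): forbidden (ΔS, ΔL, ΔJ).
(a)–(c): forbidden (parity).
(b)–(c): forbidden (ΔS, ΔL, ΔJ).
Allowed pairs: 0 of 3.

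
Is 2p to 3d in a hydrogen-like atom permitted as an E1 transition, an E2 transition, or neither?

E1

Δl = 2 − 1 = +1; l_i + l_f = 3.
E1 (Δl = ±1): satisfied.
E2 (Δl = 0,±2, l_i+l_f ≥ 2): not satisfied.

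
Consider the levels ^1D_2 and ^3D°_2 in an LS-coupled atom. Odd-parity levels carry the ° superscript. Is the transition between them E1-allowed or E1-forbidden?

Initial level: S=0, L=2, J=2, parity even. Final level: S=1, L=2, J=2, parity odd.
Parity must change: even → odd — ok.
ΔS = 0: S: 0 → 1 — fails.
ΔL = 0, ±1 (not L=0↔0): L: 2 → 2, ΔL = +0 — ok.
ΔJ = 0, ±1 (not J=0↔0): J: 2 → 2, ΔJ = +0 — ok.
Rule(s) violated: ΔS.

forbidden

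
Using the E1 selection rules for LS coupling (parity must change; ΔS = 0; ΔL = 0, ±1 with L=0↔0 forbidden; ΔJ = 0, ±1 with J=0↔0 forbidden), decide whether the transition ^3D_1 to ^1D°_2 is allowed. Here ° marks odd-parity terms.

forbidden

Parity must change: even → odd — ✓.
ΔS = 0: S: 1 → 0 — ✗.
ΔL = 0, ±1 (not L=0↔0): L: 2 → 2, ΔL = +0 — ✓.
ΔJ = 0, ±1 (not J=0↔0): J: 1 → 2, ΔJ = +1 — ✓.
Rule(s) violated: ΔS.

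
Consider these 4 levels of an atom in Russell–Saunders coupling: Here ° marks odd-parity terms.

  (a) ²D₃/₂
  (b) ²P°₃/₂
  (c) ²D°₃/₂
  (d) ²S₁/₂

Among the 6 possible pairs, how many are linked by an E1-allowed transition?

3

(a)–(b): allowed.
(a)–(c): allowed.
(a)–(d): forbidden (parity, ΔL).
(b)–(c): forbidden (parity).
(b)–(d): allowed.
(c)–(d): forbidden (ΔL).
Allowed pairs: 3 of 6.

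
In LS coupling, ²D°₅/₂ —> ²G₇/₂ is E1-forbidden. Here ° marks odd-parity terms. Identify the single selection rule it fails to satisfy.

ΔL = 0, ±1 (not L=0↔0): L: 2 → 4, ΔL = +2 — fails.
Parity must change: odd → even — passes.
ΔS = 0: S: 1/2 → 1/2 — passes.
ΔJ = 0, ±1 (not J=0↔0): J: 5/2 → 7/2, ΔJ = +1 — passes.

the ΔL = 0, ±1 rule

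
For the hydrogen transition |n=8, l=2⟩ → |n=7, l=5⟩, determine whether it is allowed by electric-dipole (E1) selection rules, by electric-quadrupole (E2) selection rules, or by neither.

Δl = 5 − 2 = +3; l_i + l_f = 7.
E1 (Δl = ±1): not satisfied.
E2 (Δl = 0,±2, l_i+l_f ≥ 2): not satisfied.

neither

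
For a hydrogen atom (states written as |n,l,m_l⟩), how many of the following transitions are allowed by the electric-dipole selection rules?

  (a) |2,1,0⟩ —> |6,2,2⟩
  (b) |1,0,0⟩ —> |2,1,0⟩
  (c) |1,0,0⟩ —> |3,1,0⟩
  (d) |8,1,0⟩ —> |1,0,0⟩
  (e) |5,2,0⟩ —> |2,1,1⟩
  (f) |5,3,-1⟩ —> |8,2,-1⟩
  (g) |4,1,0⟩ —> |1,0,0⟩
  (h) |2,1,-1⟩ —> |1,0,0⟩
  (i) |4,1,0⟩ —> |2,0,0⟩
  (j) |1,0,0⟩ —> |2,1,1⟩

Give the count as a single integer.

9

(a) forbidden — Δm_l = +2 (E1 requires Δm_l = 0, ±1)
(b) allowed
(c) allowed
(d) allowed
(e) allowed
(f) allowed
(g) allowed
(h) allowed
(i) allowed
(j) allowed
Total allowed: 9 of 10.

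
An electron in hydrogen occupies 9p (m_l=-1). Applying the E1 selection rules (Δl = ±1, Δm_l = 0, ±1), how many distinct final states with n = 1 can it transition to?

E1 requires Δl = ±1, so l_f ∈ {0, 2}; with 0 ≤ l_f ≤ n_f−1 = 0, the allowed l_f values are {0}.
For l_f = 0: m_f ∈ {m_i−1, m_i, m_i+1} ∩ [−0, 0] = {0} → 1 state.
Total: 1.

1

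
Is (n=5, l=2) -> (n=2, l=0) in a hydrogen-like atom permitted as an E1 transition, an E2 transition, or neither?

Δl = 0 − 2 = -2; l_i + l_f = 2.
E1 (Δl = ±1): not satisfied.
E2 (Δl = 0,±2, l_i+l_f ≥ 2): satisfied.

E2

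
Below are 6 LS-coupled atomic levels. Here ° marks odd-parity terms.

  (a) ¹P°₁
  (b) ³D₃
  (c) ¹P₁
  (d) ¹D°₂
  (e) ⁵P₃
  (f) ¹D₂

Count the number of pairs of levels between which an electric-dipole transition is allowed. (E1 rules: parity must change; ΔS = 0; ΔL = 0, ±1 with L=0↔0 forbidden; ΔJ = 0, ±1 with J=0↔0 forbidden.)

(a)–(b): forbidden (ΔS, ΔJ).
(a)–(c): allowed.
(a)–(d): forbidden (parity).
(a)–(e): forbidden (ΔS, ΔJ).
(a)–(f): allowed.
(b)–(c): forbidden (parity, ΔS, ΔJ).
(b)–(d): forbidden (ΔS).
(b)–(e): forbidden (parity, ΔS).
(b)–(f): forbidden (parity, ΔS).
(c)–(d): allowed.
(c)–(e): forbidden (parity, ΔS, ΔJ).
(c)–(f): forbidden (parity).
(d)–(e): forbidden (ΔS).
(d)–(f): allowed.
(e)–(f): forbidden (parity, ΔS).
Allowed pairs: 4 of 15.

4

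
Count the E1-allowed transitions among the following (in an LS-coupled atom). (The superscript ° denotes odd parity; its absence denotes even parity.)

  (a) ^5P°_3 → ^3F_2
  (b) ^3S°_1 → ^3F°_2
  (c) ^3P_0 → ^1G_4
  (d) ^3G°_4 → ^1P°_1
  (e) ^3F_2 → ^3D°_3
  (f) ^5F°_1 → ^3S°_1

(a) forbidden (ΔS, ΔL fail)
(b) forbidden (parity, ΔL fail)
(c) forbidden (parity, ΔS, ΔL, ΔJ fail)
(d) forbidden (parity, ΔS, ΔL, ΔJ fail)
(e) allowed
(f) forbidden (parity, ΔS, ΔL fail)
Total allowed: 1 of 6.

1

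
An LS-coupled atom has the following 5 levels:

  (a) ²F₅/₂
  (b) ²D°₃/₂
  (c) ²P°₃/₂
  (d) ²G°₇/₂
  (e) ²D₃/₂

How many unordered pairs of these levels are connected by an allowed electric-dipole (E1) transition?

4

(a)–(b): allowed.
(a)–(c): forbidden (ΔL).
(a)–(d): allowed.
(a)–(e): forbidden (parity).
(b)–(c): forbidden (parity).
(b)–(d): forbidden (parity, ΔL, ΔJ).
(b)–(e): allowed.
(c)–(d): forbidden (parity, ΔL, ΔJ).
(c)–(e): allowed.
(d)–(e): forbidden (ΔL, ΔJ).
Allowed pairs: 4 of 10.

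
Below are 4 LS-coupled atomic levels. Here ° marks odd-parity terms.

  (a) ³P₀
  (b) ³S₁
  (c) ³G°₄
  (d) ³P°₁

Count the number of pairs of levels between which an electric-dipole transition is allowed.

2

(a)–(b): forbidden (parity).
(a)–(c): forbidden (ΔL, ΔJ).
(a)–(d): allowed.
(b)–(c): forbidden (ΔL, ΔJ).
(b)–(d): allowed.
(c)–(d): forbidden (parity, ΔL, ΔJ).
Allowed pairs: 2 of 6.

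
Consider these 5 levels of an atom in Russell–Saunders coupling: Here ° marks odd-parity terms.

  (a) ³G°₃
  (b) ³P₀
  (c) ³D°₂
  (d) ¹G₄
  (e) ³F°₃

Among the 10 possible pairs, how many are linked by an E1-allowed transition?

(a)–(b): forbidden (ΔL, ΔJ).
(a)–(c): forbidden (parity, ΔL).
(a)–(d): forbidden (ΔS).
(a)–(e): forbidden (parity).
(b)–(c): forbidden (ΔJ).
(b)–(d): forbidden (parity, ΔS, ΔL, ΔJ).
(b)–(e): forbidden (ΔL, ΔJ).
(c)–(d): forbidden (ΔS, ΔL, ΔJ).
(c)–(e): forbidden (parity).
(d)–(e): forbidden (ΔS).
Allowed pairs: 0 of 10.

0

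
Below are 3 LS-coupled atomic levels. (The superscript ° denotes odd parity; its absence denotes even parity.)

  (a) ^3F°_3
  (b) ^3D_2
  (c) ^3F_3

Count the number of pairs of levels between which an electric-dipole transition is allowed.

(a)–(b): allowed.
(a)–(c): allowed.
(b)–(c): forbidden (parity).
Allowed pairs: 2 of 3.

2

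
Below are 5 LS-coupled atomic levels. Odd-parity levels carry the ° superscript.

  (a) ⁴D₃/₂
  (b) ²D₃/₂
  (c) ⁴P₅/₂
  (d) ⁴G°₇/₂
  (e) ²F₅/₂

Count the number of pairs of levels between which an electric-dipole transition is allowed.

0

(a)–(b): forbidden (parity, ΔS).
(a)–(c): forbidden (parity).
(a)–(d): forbidden (ΔL, ΔJ).
(a)–(e): forbidden (parity, ΔS).
(b)–(c): forbidden (parity, ΔS).
(b)–(d): forbidden (ΔS, ΔL, ΔJ).
(b)–(e): forbidden (parity).
(c)–(d): forbidden (ΔL).
(c)–(e): forbidden (parity, ΔS, ΔL).
(d)–(e): forbidden (ΔS).
Allowed pairs: 0 of 10.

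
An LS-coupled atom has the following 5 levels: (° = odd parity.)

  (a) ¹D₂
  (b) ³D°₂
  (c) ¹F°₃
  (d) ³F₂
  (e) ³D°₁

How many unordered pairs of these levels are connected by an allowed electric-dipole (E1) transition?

(a)–(b): forbidden (ΔS).
(a)–(c): allowed.
(a)–(d): forbidden (parity, ΔS).
(a)–(e): forbidden (ΔS).
(b)–(c): forbidden (parity, ΔS).
(b)–(d): allowed.
(b)–(e): forbidden (parity).
(c)–(d): forbidden (ΔS).
(c)–(e): forbidden (parity, ΔS, ΔJ).
(d)–(e): allowed.
Allowed pairs: 3 of 10.

3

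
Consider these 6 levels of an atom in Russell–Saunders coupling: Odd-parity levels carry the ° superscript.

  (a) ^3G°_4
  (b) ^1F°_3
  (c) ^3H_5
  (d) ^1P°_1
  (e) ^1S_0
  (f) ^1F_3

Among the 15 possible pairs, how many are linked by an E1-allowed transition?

(a)–(b): forbidden (parity, ΔS).
(a)–(c): allowed.
(a)–(d): forbidden (parity, ΔS, ΔL, ΔJ).
(a)–(e): forbidden (ΔS, ΔL, ΔJ).
(a)–(f): forbidden (ΔS).
(b)–(c): forbidden (ΔS, ΔL, ΔJ).
(b)–(d): forbidden (parity, ΔL, ΔJ).
(b)–(e): forbidden (ΔL, ΔJ).
(b)–(f): allowed.
(c)–(d): forbidden (ΔS, ΔL, ΔJ).
(c)–(e): forbidden (parity, ΔS, ΔL, ΔJ).
(c)–(f): forbidden (parity, ΔS, ΔL, ΔJ).
(d)–(e): allowed.
(d)–(f): forbidden (ΔL, ΔJ).
(e)–(f): forbidden (parity, ΔL, ΔJ).
Allowed pairs: 3 of 15.

3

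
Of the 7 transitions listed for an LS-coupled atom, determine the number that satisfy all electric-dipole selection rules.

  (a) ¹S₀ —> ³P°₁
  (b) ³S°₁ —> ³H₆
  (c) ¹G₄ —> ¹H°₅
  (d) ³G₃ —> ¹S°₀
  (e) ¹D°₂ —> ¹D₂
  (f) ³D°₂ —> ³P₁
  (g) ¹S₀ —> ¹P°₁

4

(a) forbidden (ΔS fails)
(b) forbidden (ΔL, ΔJ fail)
(c) allowed
(d) forbidden (ΔS, ΔL, ΔJ fail)
(e) allowed
(f) allowed
(g) allowed
Total allowed: 4 of 7.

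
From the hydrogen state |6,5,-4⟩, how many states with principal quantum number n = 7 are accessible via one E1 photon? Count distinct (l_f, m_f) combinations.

5

E1 requires Δl = ±1, so l_f ∈ {4, 6}; with 0 ≤ l_f ≤ n_f−1 = 6, the allowed l_f values are {4, 6}.
For l_f = 4: m_f ∈ {m_i−1, m_i, m_i+1} ∩ [−4, 4] = {-4, -3} → 2 states.
For l_f = 6: m_f ∈ {m_i−1, m_i, m_i+1} ∩ [−6, 6] = {-5, -4, -3} → 3 states.
Total: 5.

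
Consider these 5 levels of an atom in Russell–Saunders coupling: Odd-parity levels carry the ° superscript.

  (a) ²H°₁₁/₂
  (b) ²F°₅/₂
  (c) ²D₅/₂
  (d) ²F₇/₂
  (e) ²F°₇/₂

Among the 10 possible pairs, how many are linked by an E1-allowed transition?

4

(a)–(b): forbidden (parity, ΔL, ΔJ).
(a)–(c): forbidden (ΔL, ΔJ).
(a)–(d): forbidden (ΔL, ΔJ).
(a)–(e): forbidden (parity, ΔL, ΔJ).
(b)–(c): allowed.
(b)–(d): allowed.
(b)–(e): forbidden (parity).
(c)–(d): forbidden (parity).
(c)–(e): allowed.
(d)–(e): allowed.
Allowed pairs: 4 of 10.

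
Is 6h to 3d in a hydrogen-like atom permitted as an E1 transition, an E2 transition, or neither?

Δl = 2 − 5 = -3; l_i + l_f = 7.
E1 (Δl = ±1): not satisfied.
E2 (Δl = 0,±2, l_i+l_f ≥ 2): not satisfied.

neither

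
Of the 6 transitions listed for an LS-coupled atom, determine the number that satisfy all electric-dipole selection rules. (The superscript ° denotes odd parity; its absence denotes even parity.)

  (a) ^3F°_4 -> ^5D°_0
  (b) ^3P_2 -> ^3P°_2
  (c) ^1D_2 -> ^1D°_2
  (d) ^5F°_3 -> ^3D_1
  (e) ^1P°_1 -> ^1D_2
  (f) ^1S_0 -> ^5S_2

(a) forbidden (parity, ΔS, ΔJ fail)
(b) allowed
(c) allowed
(d) forbidden (ΔS, ΔJ fail)
(e) allowed
(f) forbidden (parity, ΔS, ΔL, ΔJ fail)
Total allowed: 3 of 6.

3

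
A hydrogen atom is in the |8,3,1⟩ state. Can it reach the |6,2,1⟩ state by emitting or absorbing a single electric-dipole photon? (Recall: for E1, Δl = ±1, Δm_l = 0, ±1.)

allowed

l: 3 → 2 (Δl = -1). Δl = ±1 ok.
Δm_l = 1 − (1) = +0. E1 requires Δm_l = 0, ±1: ok.
All E1 selection rules are satisfied.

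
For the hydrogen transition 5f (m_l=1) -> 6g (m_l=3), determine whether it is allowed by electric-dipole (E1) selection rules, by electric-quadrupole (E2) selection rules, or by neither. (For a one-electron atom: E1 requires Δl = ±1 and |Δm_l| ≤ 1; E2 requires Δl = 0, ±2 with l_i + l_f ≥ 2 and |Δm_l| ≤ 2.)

neither

Δl = 4 − 3 = +1; l_i + l_f = 7.
Δm_l = +2.
E1 (Δl = ±1, |Δm_l| ≤ 1): not satisfied.
E2 (Δl = 0,±2, l_i+l_f ≥ 2, |Δm_l| ≤ 2): not satisfied.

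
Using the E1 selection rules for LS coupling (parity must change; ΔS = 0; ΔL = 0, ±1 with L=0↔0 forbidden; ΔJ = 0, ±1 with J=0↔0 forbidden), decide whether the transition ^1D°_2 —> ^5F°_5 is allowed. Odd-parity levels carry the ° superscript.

Initial level: S=0, L=2, J=2, parity odd. Final level: S=2, L=3, J=5, parity odd.
Parity must change: odd → odd — ✗.
ΔS = 0: S: 0 → 2 — ✗.
ΔL = 0, ±1 (not L=0↔0): L: 2 → 3, ΔL = +1 — ✓.
ΔJ = 0, ±1 (not J=0↔0): J: 2 → 5, ΔJ = +3 — ✗.
Rule(s) violated: parity, ΔS, ΔJ.

forbidden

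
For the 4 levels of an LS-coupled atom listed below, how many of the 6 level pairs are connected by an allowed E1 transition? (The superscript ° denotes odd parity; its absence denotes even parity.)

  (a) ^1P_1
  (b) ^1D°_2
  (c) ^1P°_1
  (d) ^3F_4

(a)–(b): allowed.
(a)–(c): allowed.
(a)–(d): forbidden (parity, ΔS, ΔL, ΔJ).
(b)–(c): forbidden (parity).
(b)–(d): forbidden (ΔS, ΔJ).
(c)–(d): forbidden (ΔS, ΔL, ΔJ).
Allowed pairs: 2 of 6.

2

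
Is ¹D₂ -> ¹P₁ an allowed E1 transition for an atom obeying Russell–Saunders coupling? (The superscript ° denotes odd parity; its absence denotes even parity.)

Parity must change: even → even — violated.
ΔS = 0: S: 0 → 0 — satisfied.
ΔL = 0, ±1 (not L=0↔0): L: 2 → 1, ΔL = -1 — satisfied.
ΔJ = 0, ±1 (not J=0↔0): J: 2 → 1, ΔJ = -1 — satisfied.
Rule(s) violated: parity.

forbidden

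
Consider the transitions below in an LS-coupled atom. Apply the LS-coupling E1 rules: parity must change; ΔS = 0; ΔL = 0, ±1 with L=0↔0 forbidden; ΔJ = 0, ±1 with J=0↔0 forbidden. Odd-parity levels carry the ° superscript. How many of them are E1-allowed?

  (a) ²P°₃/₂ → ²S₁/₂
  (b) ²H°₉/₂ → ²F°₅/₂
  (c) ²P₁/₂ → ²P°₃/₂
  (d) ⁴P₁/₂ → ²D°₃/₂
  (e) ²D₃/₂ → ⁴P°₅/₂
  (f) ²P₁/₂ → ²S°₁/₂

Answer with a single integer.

(a) allowed
(b) forbidden (parity, ΔL, ΔJ fail)
(c) allowed
(d) forbidden (ΔS fails)
(e) forbidden (ΔS fails)
(f) allowed
Total allowed: 3 of 6.

3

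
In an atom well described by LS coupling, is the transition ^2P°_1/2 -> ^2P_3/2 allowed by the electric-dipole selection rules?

allowed

Reading off the term symbols: S 1/2→1/2, L 1→1, J 1/2→3/2, parity odd→even.
Parity must change: odd → even — passes.
ΔS = 0: S: 1/2 → 1/2 — passes.
ΔL = 0, ±1 (not L=0↔0): L: 1 → 1, ΔL = +0 — passes.
ΔJ = 0, ±1 (not J=0↔0): J: 1/2 → 3/2, ΔJ = +1 — passes.
All four E1 rules are satisfied.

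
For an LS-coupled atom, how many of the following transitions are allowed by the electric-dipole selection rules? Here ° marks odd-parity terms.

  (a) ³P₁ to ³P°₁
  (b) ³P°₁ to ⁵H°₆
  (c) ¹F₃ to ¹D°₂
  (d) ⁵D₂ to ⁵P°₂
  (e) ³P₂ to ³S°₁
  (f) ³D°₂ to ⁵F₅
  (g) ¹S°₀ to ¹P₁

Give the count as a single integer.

(a) allowed
(b) forbidden (parity, ΔS, ΔL, ΔJ fail)
(c) allowed
(d) allowed
(e) allowed
(f) forbidden (ΔS, ΔJ fail)
(g) allowed
Total allowed: 5 of 7.

5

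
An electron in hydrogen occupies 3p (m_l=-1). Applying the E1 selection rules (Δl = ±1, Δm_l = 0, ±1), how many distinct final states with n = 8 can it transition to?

4

E1 requires Δl = ±1, so l_f ∈ {0, 2}; with 0 ≤ l_f ≤ n_f−1 = 7, the allowed l_f values are {0, 2}.
For l_f = 0: m_f ∈ {m_i−1, m_i, m_i+1} ∩ [−0, 0] = {0} → 1 state.
For l_f = 2: m_f ∈ {m_i−1, m_i, m_i+1} ∩ [−2, 2] = {-2, -1, 0} → 3 states.
Total: 4.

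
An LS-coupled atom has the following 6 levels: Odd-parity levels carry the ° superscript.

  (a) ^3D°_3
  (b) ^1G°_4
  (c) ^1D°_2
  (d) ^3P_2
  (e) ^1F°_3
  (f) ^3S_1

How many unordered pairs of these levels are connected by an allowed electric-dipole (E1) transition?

1

(a)–(b): forbidden (parity, ΔS, ΔL).
(a)–(c): forbidden (parity, ΔS).
(a)–(d): allowed.
(a)–(e): forbidden (parity, ΔS).
(a)–(f): forbidden (ΔL, ΔJ).
(b)–(c): forbidden (parity, ΔL, ΔJ).
(b)–(d): forbidden (ΔS, ΔL, ΔJ).
(b)–(e): forbidden (parity).
(b)–(f): forbidden (ΔS, ΔL, ΔJ).
(c)–(d): forbidden (ΔS).
(c)–(e): forbidden (parity).
(c)–(f): forbidden (ΔS, ΔL).
(d)–(e): forbidden (ΔS, ΔL).
(d)–(f): forbidden (parity).
(e)–(f): forbidden (ΔS, ΔL, ΔJ).
Allowed pairs: 1 of 15.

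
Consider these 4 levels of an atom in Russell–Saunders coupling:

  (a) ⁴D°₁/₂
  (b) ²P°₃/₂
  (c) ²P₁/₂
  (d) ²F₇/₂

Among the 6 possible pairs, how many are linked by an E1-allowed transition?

(a)–(b): forbidden (parity, ΔS).
(a)–(c): forbidden (ΔS).
(a)–(d): forbidden (ΔS, ΔJ).
(b)–(c): allowed.
(b)–(d): forbidden (ΔL, ΔJ).
(c)–(d): forbidden (parity, ΔL, ΔJ).
Allowed pairs: 1 of 6.

1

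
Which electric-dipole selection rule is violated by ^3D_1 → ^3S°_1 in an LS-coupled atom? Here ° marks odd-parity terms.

the ΔL = 0, ±1 rule

Parity must change: even → odd — passes.
ΔS = 0: S: 1 → 1 — passes.
ΔL = 0, ±1 (not L=0↔0): L: 2 → 0, ΔL = -2 — fails.
ΔJ = 0, ±1 (not J=0↔0): J: 1 → 1, ΔJ = +0 — passes.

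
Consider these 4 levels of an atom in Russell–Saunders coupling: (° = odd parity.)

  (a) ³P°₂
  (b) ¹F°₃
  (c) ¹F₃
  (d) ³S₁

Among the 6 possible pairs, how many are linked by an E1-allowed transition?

(a)–(b): forbidden (parity, ΔS, ΔL).
(a)–(c): forbidden (ΔS, ΔL).
(a)–(d): allowed.
(b)–(c): allowed.
(b)–(d): forbidden (ΔS, ΔL, ΔJ).
(c)–(d): forbidden (parity, ΔS, ΔL, ΔJ).
Allowed pairs: 2 of 6.

2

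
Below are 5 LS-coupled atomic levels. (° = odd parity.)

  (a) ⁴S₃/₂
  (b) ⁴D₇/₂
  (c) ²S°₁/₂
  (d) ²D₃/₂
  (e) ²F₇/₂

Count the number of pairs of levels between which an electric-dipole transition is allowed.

0

(a)–(b): forbidden (parity, ΔL, ΔJ).
(a)–(c): forbidden (ΔS, ΔL).
(a)–(d): forbidden (parity, ΔS, ΔL).
(a)–(e): forbidden (parity, ΔS, ΔL, ΔJ).
(b)–(c): forbidden (ΔS, ΔL, ΔJ).
(b)–(d): forbidden (parity, ΔS, ΔJ).
(b)–(e): forbidden (parity, ΔS).
(c)–(d): forbidden (ΔL).
(c)–(e): forbidden (ΔL, ΔJ).
(d)–(e): forbidden (parity, ΔJ).
Allowed pairs: 0 of 10.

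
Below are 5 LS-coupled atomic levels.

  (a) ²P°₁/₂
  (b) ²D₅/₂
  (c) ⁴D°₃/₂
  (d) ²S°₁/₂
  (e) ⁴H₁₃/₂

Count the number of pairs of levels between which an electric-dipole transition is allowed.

(a)–(b): forbidden (ΔJ).
(a)–(c): forbidden (parity, ΔS).
(a)–(d): forbidden (parity).
(a)–(e): forbidden (ΔS, ΔL, ΔJ).
(b)–(c): forbidden (ΔS).
(b)–(d): forbidden (ΔL, ΔJ).
(b)–(e): forbidden (parity, ΔS, ΔL, ΔJ).
(c)–(d): forbidden (parity, ΔS, ΔL).
(c)–(e): forbidden (ΔL, ΔJ).
(d)–(e): forbidden (ΔS, ΔL, ΔJ).
Allowed pairs: 0 of 10.

0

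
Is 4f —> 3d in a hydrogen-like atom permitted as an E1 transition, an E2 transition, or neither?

E1

Δl = 2 − 3 = -1; l_i + l_f = 5.
E1 (Δl = ±1): satisfied.
E2 (Δl = 0,±2, l_i+l_f ≥ 2): not satisfied.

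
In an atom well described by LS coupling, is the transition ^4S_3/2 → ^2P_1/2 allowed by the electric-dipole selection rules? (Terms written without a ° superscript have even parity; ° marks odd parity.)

forbidden

Parity must change: even → even — violated.
ΔS = 0: S: 3/2 → 1/2 — violated.
ΔL = 0, ±1 (not L=0↔0): L: 0 → 1, ΔL = +1 — satisfied.
ΔJ = 0, ±1 (not J=0↔0): J: 3/2 → 1/2, ΔJ = -1 — satisfied.
Rule(s) violated: parity, ΔS.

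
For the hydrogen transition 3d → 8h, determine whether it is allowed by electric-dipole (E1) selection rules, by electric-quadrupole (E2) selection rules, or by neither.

neither

Δl = 5 − 2 = +3; l_i + l_f = 7.
E1 (Δl = ±1): not satisfied.
E2 (Δl = 0,±2, l_i+l_f ≥ 2): not satisfied.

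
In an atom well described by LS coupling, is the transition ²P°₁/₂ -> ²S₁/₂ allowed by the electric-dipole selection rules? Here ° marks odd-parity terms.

Parity must change: odd → even — passes.
ΔS = 0: S: 1/2 → 1/2 — passes.
ΔL = 0, ±1 (not L=0↔0): L: 1 → 0, ΔL = -1 — passes.
ΔJ = 0, ±1 (not J=0↔0): J: 1/2 → 1/2, ΔJ = +0 — passes.
All four E1 rules are satisfied.

allowed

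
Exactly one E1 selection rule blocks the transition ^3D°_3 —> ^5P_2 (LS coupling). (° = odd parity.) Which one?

Initial level: S=1, L=2, J=3, parity odd. Final level: S=2, L=1, J=2, parity even.
Parity must change: odd → even — passes.
ΔS = 0: S: 1 → 2 — fails.
ΔL = 0, ±1 (not L=0↔0): L: 2 → 1, ΔL = -1 — passes.
ΔJ = 0, ±1 (not J=0↔0): J: 3 → 2, ΔJ = -1 — passes.

the ΔS = 0 rule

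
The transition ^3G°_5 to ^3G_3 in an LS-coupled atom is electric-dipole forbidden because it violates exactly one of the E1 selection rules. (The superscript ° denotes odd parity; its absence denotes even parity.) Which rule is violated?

the ΔJ = 0, ±1 rule

ΔS = 0: S: 1 → 1 — satisfied.
ΔJ = 0, ±1 (not J=0↔0): J: 5 → 3, ΔJ = -2 — violated.
Parity must change: odd → even — satisfied.
ΔL = 0, ±1 (not L=0↔0): L: 4 → 4, ΔL = +0 — satisfied.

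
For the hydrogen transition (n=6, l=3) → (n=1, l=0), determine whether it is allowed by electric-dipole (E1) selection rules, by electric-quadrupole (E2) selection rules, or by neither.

neither

Δl = 0 − 3 = -3; l_i + l_f = 3.
E1 (Δl = ±1): not satisfied.
E2 (Δl = 0,±2, l_i+l_f ≥ 2): not satisfied.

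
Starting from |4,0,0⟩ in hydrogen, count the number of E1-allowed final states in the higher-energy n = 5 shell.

3

E1 requires Δl = ±1, so l_f ∈ {-1, 1}; with 0 ≤ l_f ≤ n_f−1 = 4, the allowed l_f values are {1}.
For l_f = 1: m_f ∈ {m_i−1, m_i, m_i+1} ∩ [−1, 1] = {-1, 0, 1} → 3 states.
Total: 3.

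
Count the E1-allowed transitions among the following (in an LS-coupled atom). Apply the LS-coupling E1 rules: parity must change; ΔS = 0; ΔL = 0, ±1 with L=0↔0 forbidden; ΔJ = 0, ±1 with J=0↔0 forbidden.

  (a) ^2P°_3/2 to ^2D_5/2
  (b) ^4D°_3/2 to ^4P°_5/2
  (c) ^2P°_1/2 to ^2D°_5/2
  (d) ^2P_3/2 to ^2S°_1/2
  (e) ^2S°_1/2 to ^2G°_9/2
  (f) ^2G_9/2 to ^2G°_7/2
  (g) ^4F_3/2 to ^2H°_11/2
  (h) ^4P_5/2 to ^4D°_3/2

(a) allowed
(b) forbidden (parity fails)
(c) forbidden (parity, ΔJ fail)
(d) allowed
(e) forbidden (parity, ΔL, ΔJ fail)
(f) allowed
(g) forbidden (ΔS, ΔL, ΔJ fail)
(h) allowed
Total allowed: 4 of 8.

4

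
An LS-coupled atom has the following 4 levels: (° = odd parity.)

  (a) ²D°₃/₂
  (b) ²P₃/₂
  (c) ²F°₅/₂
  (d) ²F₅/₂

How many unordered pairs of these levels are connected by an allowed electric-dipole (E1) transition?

(a)–(b): allowed.
(a)–(c): forbidden (parity).
(a)–(d): allowed.
(b)–(c): forbidden (ΔL).
(b)–(d): forbidden (parity, ΔL).
(c)–(d): allowed.
Allowed pairs: 3 of 6.

3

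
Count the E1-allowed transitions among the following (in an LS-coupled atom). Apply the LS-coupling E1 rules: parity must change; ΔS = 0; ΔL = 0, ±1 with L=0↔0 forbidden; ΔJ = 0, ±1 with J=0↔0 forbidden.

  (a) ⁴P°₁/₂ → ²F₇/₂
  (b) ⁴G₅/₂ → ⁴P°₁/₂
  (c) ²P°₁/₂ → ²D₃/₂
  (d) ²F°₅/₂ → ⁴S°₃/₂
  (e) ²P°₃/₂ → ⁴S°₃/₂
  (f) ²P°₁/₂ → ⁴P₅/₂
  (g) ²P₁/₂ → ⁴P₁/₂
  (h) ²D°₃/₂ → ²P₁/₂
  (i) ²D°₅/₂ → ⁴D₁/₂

2

(a) forbidden (ΔS, ΔL, ΔJ fail)
(b) forbidden (ΔL, ΔJ fail)
(c) allowed
(d) forbidden (parity, ΔS, ΔL fail)
(e) forbidden (parity, ΔS fail)
(f) forbidden (ΔS, ΔJ fail)
(g) forbidden (parity, ΔS fail)
(h) allowed
(i) forbidden (ΔS, ΔJ fail)
Total allowed: 2 of 9.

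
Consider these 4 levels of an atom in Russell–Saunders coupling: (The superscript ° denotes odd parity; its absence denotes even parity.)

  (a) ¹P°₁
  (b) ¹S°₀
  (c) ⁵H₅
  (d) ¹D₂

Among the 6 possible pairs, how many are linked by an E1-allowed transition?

1

(a)–(b): forbidden (parity).
(a)–(c): forbidden (ΔS, ΔL, ΔJ).
(a)–(d): allowed.
(b)–(c): forbidden (ΔS, ΔL, ΔJ).
(b)–(d): forbidden (ΔL, ΔJ).
(c)–(d): forbidden (parity, ΔS, ΔL, ΔJ).
Allowed pairs: 1 of 6.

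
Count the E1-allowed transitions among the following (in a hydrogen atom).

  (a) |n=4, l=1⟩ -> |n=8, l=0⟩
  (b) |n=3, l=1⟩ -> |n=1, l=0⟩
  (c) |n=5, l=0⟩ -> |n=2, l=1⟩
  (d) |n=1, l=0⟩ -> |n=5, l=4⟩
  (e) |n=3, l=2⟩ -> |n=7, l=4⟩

3

(a) allowed
(b) allowed
(c) allowed
(d) forbidden — Δl = +4 (E1 requires Δl = ±1)
(e) forbidden — Δl = +2 (E1 requires Δl = ±1)
Total allowed: 3 of 5.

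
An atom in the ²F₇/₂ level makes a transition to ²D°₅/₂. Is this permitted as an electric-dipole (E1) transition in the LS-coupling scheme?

Reading off the term symbols: S 1/2→1/2, L 3→2, J 7/2→5/2, parity even→odd.
ΔL = 0, ±1 (not L=0↔0): L: 3 → 2, ΔL = -1 — passes.
Parity must change: even → odd — passes.
ΔJ = 0, ±1 (not J=0↔0): J: 7/2 → 5/2, ΔJ = -1 — passes.
ΔS = 0: S: 1/2 → 1/2 — passes.
All four E1 rules are satisfied.

allowed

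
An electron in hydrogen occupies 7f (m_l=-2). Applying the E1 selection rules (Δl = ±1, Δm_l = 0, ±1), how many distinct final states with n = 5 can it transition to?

E1 requires Δl = ±1, so l_f ∈ {2, 4}; with 0 ≤ l_f ≤ n_f−1 = 4, the allowed l_f values are {2, 4}.
For l_f = 2: m_f ∈ {m_i−1, m_i, m_i+1} ∩ [−2, 2] = {-2, -1} → 2 states.
For l_f = 4: m_f ∈ {m_i−1, m_i, m_i+1} ∩ [−4, 4] = {-3, -2, -1} → 3 states.
Total: 5.

5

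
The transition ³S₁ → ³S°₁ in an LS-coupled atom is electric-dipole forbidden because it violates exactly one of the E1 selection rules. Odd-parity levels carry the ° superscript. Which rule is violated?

the L=0 ↔ L=0 exclusion

Parity must change: even → odd — ✓.
ΔS = 0: S: 1 → 1 — ✓.
ΔL = 0, ±1 (not L=0↔0): L: 0 → 0, ΔL = +0 — ✗.
ΔJ = 0, ±1 (not J=0↔0): J: 1 → 1, ΔJ = +0 — ✓.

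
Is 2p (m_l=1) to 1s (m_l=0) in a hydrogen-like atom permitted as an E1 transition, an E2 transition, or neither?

Δl = 0 − 1 = -1; l_i + l_f = 1.
Δm_l = -1.
E1 (Δl = ±1, |Δm_l| ≤ 1): satisfied.
E2 (Δl = 0,±2, l_i+l_f ≥ 2, |Δm_l| ≤ 2): not satisfied.

E1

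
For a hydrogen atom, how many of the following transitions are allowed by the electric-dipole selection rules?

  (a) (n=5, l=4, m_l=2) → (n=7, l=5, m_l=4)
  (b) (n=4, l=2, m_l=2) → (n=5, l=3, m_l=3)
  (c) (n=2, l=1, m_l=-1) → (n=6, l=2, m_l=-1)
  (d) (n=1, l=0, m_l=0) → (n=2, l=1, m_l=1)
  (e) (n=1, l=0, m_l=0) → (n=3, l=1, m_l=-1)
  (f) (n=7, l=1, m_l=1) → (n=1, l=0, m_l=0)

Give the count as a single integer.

(a) forbidden — Δm_l = +2 (E1 requires Δm_l = 0, ±1)
(b) allowed
(c) allowed
(d) allowed
(e) allowed
(f) allowed
Total allowed: 5 of 6.

5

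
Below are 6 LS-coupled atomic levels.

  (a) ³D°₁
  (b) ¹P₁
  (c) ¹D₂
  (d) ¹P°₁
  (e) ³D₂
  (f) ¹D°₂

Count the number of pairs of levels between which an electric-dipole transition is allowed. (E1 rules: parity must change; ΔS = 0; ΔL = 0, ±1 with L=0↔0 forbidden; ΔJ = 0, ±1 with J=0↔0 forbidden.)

(a)–(b): forbidden (ΔS).
(a)–(c): forbidden (ΔS).
(a)–(d): forbidden (parity, ΔS).
(a)–(e): allowed.
(a)–(f): forbidden (parity, ΔS).
(b)–(c): forbidden (parity).
(b)–(d): allowed.
(b)–(e): forbidden (parity, ΔS).
(b)–(f): allowed.
(c)–(d): allowed.
(c)–(e): forbidden (parity, ΔS).
(c)–(f): allowed.
(d)–(e): forbidden (ΔS).
(d)–(f): forbidden (parity).
(e)–(f): forbidden (ΔS).
Allowed pairs: 5 of 15.

5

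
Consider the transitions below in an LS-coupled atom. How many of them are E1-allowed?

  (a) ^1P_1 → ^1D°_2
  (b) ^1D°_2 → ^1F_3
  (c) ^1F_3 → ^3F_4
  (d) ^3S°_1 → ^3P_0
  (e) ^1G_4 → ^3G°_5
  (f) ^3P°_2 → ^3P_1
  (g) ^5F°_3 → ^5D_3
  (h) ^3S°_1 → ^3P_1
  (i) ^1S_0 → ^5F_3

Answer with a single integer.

6

(a) allowed
(b) allowed
(c) forbidden (parity, ΔS fail)
(d) allowed
(e) forbidden (ΔS fails)
(f) allowed
(g) allowed
(h) allowed
(i) forbidden (parity, ΔS, ΔL, ΔJ fail)
Total allowed: 6 of 9.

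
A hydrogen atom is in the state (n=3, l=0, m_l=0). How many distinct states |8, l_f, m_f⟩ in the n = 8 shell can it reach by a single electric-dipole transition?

3

E1 requires Δl = ±1, so l_f ∈ {-1, 1}; with 0 ≤ l_f ≤ n_f−1 = 7, the allowed l_f values are {1}.
For l_f = 1: m_f ∈ {m_i−1, m_i, m_i+1} ∩ [−1, 1] = {-1, 0, 1} → 3 states.
Total: 3.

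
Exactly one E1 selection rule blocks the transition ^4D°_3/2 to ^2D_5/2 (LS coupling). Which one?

Reading off the term symbols: S 3/2→1/2, L 2→2, J 3/2→5/2, parity odd→even.
Parity must change: odd → even — passes.
ΔJ = 0, ±1 (not J=0↔0): J: 3/2 → 5/2, ΔJ = +1 — passes.
ΔS = 0: S: 3/2 → 1/2 — fails.
ΔL = 0, ±1 (not L=0↔0): L: 2 → 2, ΔL = +0 — passes.

the ΔS = 0 rule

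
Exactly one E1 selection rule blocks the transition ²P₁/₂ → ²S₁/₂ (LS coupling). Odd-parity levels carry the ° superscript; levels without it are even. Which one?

parity

Parity must change: even → even — fails.
ΔS = 0: S: 1/2 → 1/2 — ok.
ΔL = 0, ±1 (not L=0↔0): L: 1 → 0, ΔL = -1 — ok.
ΔJ = 0, ±1 (not J=0↔0): J: 1/2 → 1/2, ΔJ = +0 — ok.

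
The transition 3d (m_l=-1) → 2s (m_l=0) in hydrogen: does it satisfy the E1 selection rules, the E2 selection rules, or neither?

Δl = 0 − 2 = -2; l_i + l_f = 2.
Δm_l = +1.
E1 (Δl = ±1, |Δm_l| ≤ 1): not satisfied.
E2 (Δl = 0,±2, l_i+l_f ≥ 2, |Δm_l| ≤ 2): satisfied.

E2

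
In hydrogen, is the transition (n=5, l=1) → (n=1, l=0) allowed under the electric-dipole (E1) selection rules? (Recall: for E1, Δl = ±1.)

allowed

Initial l = 1, final l = 0, so Δl = -1. E1 requires Δl = ±1: ok.
All E1 selection rules are satisfied.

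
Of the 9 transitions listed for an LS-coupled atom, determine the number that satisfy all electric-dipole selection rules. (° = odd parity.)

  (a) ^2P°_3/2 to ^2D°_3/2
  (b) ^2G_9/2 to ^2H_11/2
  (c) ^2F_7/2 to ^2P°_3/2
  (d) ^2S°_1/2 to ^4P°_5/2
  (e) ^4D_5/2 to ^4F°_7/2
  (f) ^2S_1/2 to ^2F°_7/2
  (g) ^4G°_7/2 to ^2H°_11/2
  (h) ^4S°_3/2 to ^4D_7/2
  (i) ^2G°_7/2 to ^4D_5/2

1

(a) forbidden (parity fails)
(b) forbidden (parity fails)
(c) forbidden (ΔL, ΔJ fail)
(d) forbidden (parity, ΔS, ΔJ fail)
(e) allowed
(f) forbidden (ΔL, ΔJ fail)
(g) forbidden (parity, ΔS, ΔJ fail)
(h) forbidden (ΔL, ΔJ fail)
(i) forbidden (ΔS, ΔL fail)
Total allowed: 1 of 9.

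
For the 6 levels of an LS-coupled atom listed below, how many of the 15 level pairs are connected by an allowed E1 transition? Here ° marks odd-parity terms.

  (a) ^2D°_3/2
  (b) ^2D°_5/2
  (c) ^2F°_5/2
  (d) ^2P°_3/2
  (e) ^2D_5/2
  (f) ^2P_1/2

(a)–(b): forbidden (parity).
(a)–(c): forbidden (parity).
(a)–(d): forbidden (parity).
(a)–(e): allowed.
(a)–(f): allowed.
(b)–(c): forbidden (parity).
(b)–(d): forbidden (parity).
(b)–(e): allowed.
(b)–(f): forbidden (ΔJ).
(c)–(d): forbidden (parity, ΔL).
(c)–(e): allowed.
(c)–(f): forbidden (ΔL, ΔJ).
(d)–(e): allowed.
(d)–(f): allowed.
(e)–(f): forbidden (parity, ΔJ).
Allowed pairs: 6 of 15.

6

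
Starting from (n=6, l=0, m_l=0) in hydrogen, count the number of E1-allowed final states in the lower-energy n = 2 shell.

3

E1 requires Δl = ±1, so l_f ∈ {-1, 1}; with 0 ≤ l_f ≤ n_f−1 = 1, the allowed l_f values are {1}.
For l_f = 1: m_f ∈ {m_i−1, m_i, m_i+1} ∩ [−1, 1] = {-1, 0, 1} → 3 states.
Total: 3.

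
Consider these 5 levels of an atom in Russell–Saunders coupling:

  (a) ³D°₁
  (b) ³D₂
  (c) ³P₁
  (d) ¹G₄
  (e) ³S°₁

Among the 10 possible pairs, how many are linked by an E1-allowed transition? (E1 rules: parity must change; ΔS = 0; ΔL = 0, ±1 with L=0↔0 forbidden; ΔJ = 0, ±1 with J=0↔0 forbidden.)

3

(a)–(b): allowed.
(a)–(c): allowed.
(a)–(d): forbidden (ΔS, ΔL, ΔJ).
(a)–(e): forbidden (parity, ΔL).
(b)–(c): forbidden (parity).
(b)–(d): forbidden (parity, ΔS, ΔL, ΔJ).
(b)–(e): forbidden (ΔL).
(c)–(d): forbidden (parity, ΔS, ΔL, ΔJ).
(c)–(e): allowed.
(d)–(e): forbidden (ΔS, ΔL, ΔJ).
Allowed pairs: 3 of 10.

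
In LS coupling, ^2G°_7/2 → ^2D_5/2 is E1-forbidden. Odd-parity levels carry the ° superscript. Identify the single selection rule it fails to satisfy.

Parity must change: odd → even — ✓.
ΔL = 0, ±1 (not L=0↔0): L: 4 → 2, ΔL = -2 — ✗.
ΔJ = 0, ±1 (not J=0↔0): J: 7/2 → 5/2, ΔJ = -1 — ✓.
ΔS = 0: S: 1/2 → 1/2 — ✓.

the ΔL = 0, ±1 rule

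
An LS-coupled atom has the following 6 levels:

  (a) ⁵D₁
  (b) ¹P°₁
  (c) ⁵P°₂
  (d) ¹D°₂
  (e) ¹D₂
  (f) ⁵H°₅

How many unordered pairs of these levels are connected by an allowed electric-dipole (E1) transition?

(a)–(b): forbidden (ΔS).
(a)–(c): allowed.
(a)–(d): forbidden (ΔS).
(a)–(e): forbidden (parity, ΔS).
(a)–(f): forbidden (ΔL, ΔJ).
(b)–(c): forbidden (parity, ΔS).
(b)–(d): forbidden (parity).
(b)–(e): allowed.
(b)–(f): forbidden (parity, ΔS, ΔL, ΔJ).
(c)–(d): forbidden (parity, ΔS).
(c)–(e): forbidden (ΔS).
(c)–(f): forbidden (parity, ΔL, ΔJ).
(d)–(e): allowed.
(d)–(f): forbidden (parity, ΔS, ΔL, ΔJ).
(e)–(f): forbidden (ΔS, ΔL, ΔJ).
Allowed pairs: 3 of 15.

3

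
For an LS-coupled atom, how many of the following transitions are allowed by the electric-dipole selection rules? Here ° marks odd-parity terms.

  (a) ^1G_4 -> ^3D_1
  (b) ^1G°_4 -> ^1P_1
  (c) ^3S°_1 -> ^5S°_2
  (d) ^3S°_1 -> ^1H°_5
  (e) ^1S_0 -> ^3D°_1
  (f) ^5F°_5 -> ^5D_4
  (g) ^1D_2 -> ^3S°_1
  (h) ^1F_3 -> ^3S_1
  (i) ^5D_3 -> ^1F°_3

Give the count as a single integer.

1

(a) forbidden (parity, ΔS, ΔL, ΔJ fail)
(b) forbidden (ΔL, ΔJ fail)
(c) forbidden (parity, ΔS, ΔL fail)
(d) forbidden (parity, ΔS, ΔL, ΔJ fail)
(e) forbidden (ΔS, ΔL fail)
(f) allowed
(g) forbidden (ΔS, ΔL fail)
(h) forbidden (parity, ΔS, ΔL, ΔJ fail)
(i) forbidden (ΔS fails)
Total allowed: 1 of 9.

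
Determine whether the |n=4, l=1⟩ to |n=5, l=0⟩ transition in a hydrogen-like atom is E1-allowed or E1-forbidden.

l: 1 → 0 (Δl = -1). Δl = ±1 passes.
All E1 selection rules are satisfied.

allowed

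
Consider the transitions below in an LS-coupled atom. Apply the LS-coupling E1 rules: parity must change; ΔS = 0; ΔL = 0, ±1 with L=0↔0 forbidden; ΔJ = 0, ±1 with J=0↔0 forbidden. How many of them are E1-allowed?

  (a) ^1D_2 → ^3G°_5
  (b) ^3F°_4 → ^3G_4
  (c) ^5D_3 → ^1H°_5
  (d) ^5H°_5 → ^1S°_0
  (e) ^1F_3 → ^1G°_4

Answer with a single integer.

(a) forbidden (ΔS, ΔL, ΔJ fail)
(b) allowed
(c) forbidden (ΔS, ΔL, ΔJ fail)
(d) forbidden (parity, ΔS, ΔL, ΔJ fail)
(e) allowed
Total allowed: 2 of 5.

2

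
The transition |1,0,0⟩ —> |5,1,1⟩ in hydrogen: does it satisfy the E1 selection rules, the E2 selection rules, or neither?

E1

Δl = 1 − 0 = +1; l_i + l_f = 1.
Δm_l = +1.
E1 (Δl = ±1, |Δm_l| ≤ 1): satisfied.
E2 (Δl = 0,±2, l_i+l_f ≥ 2, |Δm_l| ≤ 2): not satisfied.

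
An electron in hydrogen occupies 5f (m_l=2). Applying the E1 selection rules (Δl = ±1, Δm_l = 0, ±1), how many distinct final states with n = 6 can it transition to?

5

E1 requires Δl = ±1, so l_f ∈ {2, 4}; with 0 ≤ l_f ≤ n_f−1 = 5, the allowed l_f values are {2, 4}.
For l_f = 2: m_f ∈ {m_i−1, m_i, m_i+1} ∩ [−2, 2] = {1, 2} → 2 states.
For l_f = 4: m_f ∈ {m_i−1, m_i, m_i+1} ∩ [−4, 4] = {1, 2, 3} → 3 states.
Total: 5.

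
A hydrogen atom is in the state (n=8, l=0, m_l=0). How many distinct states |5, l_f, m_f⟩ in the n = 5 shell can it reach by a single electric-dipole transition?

3

E1 requires Δl = ±1, so l_f ∈ {-1, 1}; with 0 ≤ l_f ≤ n_f−1 = 4, the allowed l_f values are {1}.
For l_f = 1: m_f ∈ {m_i−1, m_i, m_i+1} ∩ [−1, 1] = {-1, 0, 1} → 3 states.
Total: 3.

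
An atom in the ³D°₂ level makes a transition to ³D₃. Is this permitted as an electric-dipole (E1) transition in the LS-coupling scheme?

Parity must change: odd → even — ok.
ΔS = 0: S: 1 → 1 — ok.
ΔL = 0, ±1 (not L=0↔0): L: 2 → 2, ΔL = +0 — ok.
ΔJ = 0, ±1 (not J=0↔0): J: 2 → 3, ΔJ = +1 — ok.
All four E1 rules are satisfied.

allowed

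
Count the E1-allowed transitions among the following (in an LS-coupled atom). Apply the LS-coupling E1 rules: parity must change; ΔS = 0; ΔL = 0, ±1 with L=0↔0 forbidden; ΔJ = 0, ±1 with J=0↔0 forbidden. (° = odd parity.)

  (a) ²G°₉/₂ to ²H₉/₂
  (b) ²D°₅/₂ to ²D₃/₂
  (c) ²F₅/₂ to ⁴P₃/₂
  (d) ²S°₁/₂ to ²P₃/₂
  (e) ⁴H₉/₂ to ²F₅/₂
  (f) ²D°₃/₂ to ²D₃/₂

(a) allowed
(b) allowed
(c) forbidden (parity, ΔS, ΔL fail)
(d) allowed
(e) forbidden (parity, ΔS, ΔL, ΔJ fail)
(f) allowed
Total allowed: 4 of 6.

4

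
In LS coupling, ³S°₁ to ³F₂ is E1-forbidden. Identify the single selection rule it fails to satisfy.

Parity must change: odd → even — ok.
ΔS = 0: S: 1 → 1 — ok.
ΔL = 0, ±1 (not L=0↔0): L: 0 → 3, ΔL = +3 — fails.
ΔJ = 0, ±1 (not J=0↔0): J: 1 → 2, ΔJ = +1 — ok.

the ΔL = 0, ±1 rule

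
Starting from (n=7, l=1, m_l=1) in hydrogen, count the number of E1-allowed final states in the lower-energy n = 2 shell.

1

E1 requires Δl = ±1, so l_f ∈ {0, 2}; with 0 ≤ l_f ≤ n_f−1 = 1, the allowed l_f values are {0}.
For l_f = 0: m_f ∈ {m_i−1, m_i, m_i+1} ∩ [−0, 0] = {0} → 1 state.
Total: 1.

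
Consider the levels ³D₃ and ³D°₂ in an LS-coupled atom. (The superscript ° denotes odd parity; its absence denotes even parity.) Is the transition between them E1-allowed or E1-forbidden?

allowed

ΔS = 0: S: 1 → 1 — satisfied.
ΔL = 0, ±1 (not L=0↔0): L: 2 → 2, ΔL = +0 — satisfied.
ΔJ = 0, ±1 (not J=0↔0): J: 3 → 2, ΔJ = -1 — satisfied.
Parity must change: even → odd — satisfied.
All four E1 rules are satisfied.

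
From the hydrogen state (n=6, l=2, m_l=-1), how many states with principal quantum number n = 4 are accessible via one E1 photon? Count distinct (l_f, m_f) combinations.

E1 requires Δl = ±1, so l_f ∈ {1, 3}; with 0 ≤ l_f ≤ n_f−1 = 3, the allowed l_f values are {1, 3}.
For l_f = 1: m_f ∈ {m_i−1, m_i, m_i+1} ∩ [−1, 1] = {-1, 0} → 2 states.
For l_f = 3: m_f ∈ {m_i−1, m_i, m_i+1} ∩ [−3, 3] = {-2, -1, 0} → 3 states.
Total: 5.

5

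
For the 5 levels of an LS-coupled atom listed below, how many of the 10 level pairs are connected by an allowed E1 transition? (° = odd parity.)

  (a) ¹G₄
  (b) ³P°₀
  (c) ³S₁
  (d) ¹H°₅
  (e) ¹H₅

3

(a)–(b): forbidden (ΔS, ΔL, ΔJ).
(a)–(c): forbidden (parity, ΔS, ΔL, ΔJ).
(a)–(d): allowed.
(a)–(e): forbidden (parity).
(b)–(c): allowed.
(b)–(d): forbidden (parity, ΔS, ΔL, ΔJ).
(b)–(e): forbidden (ΔS, ΔL, ΔJ).
(c)–(d): forbidden (ΔS, ΔL, ΔJ).
(c)–(e): forbidden (parity, ΔS, ΔL, ΔJ).
(d)–(e): allowed.
Allowed pairs: 3 of 10.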